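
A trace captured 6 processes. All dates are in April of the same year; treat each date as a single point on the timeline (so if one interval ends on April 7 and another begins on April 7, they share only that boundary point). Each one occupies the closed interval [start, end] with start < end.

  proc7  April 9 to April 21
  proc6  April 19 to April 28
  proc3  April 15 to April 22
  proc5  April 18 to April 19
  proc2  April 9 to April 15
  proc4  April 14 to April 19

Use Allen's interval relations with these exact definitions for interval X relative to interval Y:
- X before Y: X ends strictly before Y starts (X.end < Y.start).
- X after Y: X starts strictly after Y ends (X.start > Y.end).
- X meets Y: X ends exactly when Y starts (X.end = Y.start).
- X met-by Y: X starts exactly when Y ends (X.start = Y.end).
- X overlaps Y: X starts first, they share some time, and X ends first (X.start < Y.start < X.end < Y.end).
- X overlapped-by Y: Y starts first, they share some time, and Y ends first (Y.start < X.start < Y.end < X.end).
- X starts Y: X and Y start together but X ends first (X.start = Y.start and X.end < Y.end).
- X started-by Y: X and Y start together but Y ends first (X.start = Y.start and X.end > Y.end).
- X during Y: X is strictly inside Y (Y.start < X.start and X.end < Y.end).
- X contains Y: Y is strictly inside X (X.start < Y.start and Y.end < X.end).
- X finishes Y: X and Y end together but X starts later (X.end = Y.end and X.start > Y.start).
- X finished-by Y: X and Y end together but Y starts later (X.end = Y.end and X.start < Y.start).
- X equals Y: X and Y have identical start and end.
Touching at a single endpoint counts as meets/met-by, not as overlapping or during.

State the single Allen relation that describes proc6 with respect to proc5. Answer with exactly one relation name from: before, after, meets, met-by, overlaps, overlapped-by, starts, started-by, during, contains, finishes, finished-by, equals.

met-by

proc6 = [April 19, April 28]; proc5 = [April 18, April 19].
Compare endpoints: proc6.start > proc5.start, proc6.start = proc5.end, proc6.end > proc5.start, proc6.end > proc5.end.
That pattern is 'met-by'.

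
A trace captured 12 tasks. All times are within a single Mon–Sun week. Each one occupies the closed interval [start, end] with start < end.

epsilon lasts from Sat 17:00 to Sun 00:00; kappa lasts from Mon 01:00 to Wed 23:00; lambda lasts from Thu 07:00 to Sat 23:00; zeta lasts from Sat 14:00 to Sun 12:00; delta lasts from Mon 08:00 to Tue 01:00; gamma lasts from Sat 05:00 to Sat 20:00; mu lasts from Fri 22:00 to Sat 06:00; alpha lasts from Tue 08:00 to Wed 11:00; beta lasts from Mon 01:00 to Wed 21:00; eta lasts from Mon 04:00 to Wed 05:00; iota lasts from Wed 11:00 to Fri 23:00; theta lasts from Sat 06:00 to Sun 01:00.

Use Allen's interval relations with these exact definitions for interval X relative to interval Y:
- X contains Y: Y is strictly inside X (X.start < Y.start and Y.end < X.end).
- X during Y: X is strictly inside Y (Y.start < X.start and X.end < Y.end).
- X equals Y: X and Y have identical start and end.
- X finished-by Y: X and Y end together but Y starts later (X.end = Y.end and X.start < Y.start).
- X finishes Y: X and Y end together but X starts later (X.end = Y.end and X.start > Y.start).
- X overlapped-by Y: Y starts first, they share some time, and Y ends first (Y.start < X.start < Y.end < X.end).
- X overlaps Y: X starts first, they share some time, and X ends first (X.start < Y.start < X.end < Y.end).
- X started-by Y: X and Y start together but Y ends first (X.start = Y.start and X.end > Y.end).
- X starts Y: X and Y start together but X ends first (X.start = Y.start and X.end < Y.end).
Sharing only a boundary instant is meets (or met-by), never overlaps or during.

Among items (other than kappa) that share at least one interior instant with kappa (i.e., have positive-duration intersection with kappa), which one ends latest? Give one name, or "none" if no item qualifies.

iota

Target kappa = [Mon 01:00, Wed 23:00].
alpha [Tue 08:00, Wed 11:00] → during → candidate.
beta [Mon 01:00, Wed 21:00] → starts → candidate.
delta [Mon 08:00, Tue 01:00] → during → candidate.
epsilon [Sat 17:00, Sun 00:00] → after → excluded.
eta [Mon 04:00, Wed 05:00] → during → candidate.
gamma [Sat 05:00, Sat 20:00] → after → excluded.
iota [Wed 11:00, Fri 23:00] → overlapped-by → candidate.
lambda [Thu 07:00, Sat 23:00] → after → excluded.
mu [Fri 22:00, Sat 06:00] → after → excluded.
theta [Sat 06:00, Sun 01:00] → after → excluded.
zeta [Sat 14:00, Sun 12:00] → after → excluded.
Among candidates, latest end is Fri 23:00 → iota.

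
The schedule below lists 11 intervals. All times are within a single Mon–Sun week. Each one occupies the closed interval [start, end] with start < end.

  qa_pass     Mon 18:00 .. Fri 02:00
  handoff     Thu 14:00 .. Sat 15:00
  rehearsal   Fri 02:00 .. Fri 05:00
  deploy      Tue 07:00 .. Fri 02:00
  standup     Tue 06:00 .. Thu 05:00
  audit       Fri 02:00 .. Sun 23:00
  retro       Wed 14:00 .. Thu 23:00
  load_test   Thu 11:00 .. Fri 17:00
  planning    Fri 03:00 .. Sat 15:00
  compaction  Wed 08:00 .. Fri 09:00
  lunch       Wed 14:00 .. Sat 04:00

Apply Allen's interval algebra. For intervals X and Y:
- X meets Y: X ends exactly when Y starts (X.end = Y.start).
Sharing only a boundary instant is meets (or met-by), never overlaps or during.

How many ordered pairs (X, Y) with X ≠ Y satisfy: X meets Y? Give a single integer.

Checking all 110 ordered pairs for relation 'meets'; matching pairs in alphabetical order:
(deploy, audit): deploy meets audit ✓
(deploy, rehearsal): deploy meets rehearsal ✓
(qa_pass, audit): qa_pass meets audit ✓
(qa_pass, rehearsal): qa_pass meets rehearsal ✓
Count: 4.

4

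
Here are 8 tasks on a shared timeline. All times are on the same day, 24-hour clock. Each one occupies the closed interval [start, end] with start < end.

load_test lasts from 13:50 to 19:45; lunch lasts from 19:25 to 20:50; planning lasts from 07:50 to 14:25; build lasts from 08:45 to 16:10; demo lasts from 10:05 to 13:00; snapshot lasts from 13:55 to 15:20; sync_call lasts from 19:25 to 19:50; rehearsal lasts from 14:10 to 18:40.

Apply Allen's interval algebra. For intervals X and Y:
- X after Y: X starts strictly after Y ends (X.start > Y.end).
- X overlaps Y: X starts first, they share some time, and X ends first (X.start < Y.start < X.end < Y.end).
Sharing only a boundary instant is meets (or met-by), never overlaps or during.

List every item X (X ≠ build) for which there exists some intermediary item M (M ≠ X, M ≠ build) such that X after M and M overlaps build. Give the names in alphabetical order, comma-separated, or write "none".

lunch, sync_call

Target build = [08:45, 16:10].
Intermediaries M with M overlaps build: planning.
Via planning — items with X after planning: lunch, sync_call.
Union: lunch, sync_call.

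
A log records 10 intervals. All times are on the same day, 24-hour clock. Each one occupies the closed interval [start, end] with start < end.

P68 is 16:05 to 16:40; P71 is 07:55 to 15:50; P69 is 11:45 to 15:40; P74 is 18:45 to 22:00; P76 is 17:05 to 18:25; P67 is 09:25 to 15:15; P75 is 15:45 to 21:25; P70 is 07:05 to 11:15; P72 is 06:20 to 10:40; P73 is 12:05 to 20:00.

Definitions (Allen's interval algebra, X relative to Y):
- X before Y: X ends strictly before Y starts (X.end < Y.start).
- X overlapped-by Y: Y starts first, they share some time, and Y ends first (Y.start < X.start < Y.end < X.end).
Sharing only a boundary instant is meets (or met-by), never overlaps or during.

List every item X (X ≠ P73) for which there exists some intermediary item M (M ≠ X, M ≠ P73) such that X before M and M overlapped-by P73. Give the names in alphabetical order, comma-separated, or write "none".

Target P73 = [12:05, 20:00].
Intermediaries M with M overlapped-by P73: P74, P75.
Via P74 — items with X before P74: P67, P68, P69, P70, P71, P72, P76.
Via P75 — items with X before P75: P67, P69, P70, P72.
Union: P67, P68, P69, P70, P71, P72, P76.

P67, P68, P69, P70, P71, P72, P76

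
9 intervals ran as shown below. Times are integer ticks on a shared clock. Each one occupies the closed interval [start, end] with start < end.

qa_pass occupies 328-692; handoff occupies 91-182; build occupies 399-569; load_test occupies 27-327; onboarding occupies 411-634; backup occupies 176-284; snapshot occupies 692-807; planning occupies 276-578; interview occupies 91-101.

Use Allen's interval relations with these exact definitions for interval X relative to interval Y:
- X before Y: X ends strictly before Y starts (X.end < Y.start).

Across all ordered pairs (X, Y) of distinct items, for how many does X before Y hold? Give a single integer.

Checking all 72 ordered pairs for relation 'before'; matching pairs in alphabetical order:
(backup, build): backup before build ✓
(backup, onboarding): backup before onboarding ✓
(backup, qa_pass): backup before qa_pass ✓
(backup, snapshot): backup before snapshot ✓
(build, snapshot): build before snapshot ✓
(handoff, build): handoff before build ✓
(handoff, onboarding): handoff before onboarding ✓
(handoff, planning): handoff before planning ✓
(handoff, qa_pass): handoff before qa_pass ✓
(handoff, snapshot): handoff before snapshot ✓
(interview, backup): interview before backup ✓
(interview, build): interview before build ✓
(interview, onboarding): interview before onboarding ✓
(interview, planning): interview before planning ✓
(interview, qa_pass): interview before qa_pass ✓
(interview, snapshot): interview before snapshot ✓
(load_test, build): load_test before build ✓
(load_test, onboarding): load_test before onboarding ✓
(load_test, qa_pass): load_test before qa_pass ✓
(load_test, snapshot): load_test before snapshot ✓
(onboarding, snapshot): onboarding before snapshot ✓
(planning, snapshot): planning before snapshot ✓
Count: 22.

22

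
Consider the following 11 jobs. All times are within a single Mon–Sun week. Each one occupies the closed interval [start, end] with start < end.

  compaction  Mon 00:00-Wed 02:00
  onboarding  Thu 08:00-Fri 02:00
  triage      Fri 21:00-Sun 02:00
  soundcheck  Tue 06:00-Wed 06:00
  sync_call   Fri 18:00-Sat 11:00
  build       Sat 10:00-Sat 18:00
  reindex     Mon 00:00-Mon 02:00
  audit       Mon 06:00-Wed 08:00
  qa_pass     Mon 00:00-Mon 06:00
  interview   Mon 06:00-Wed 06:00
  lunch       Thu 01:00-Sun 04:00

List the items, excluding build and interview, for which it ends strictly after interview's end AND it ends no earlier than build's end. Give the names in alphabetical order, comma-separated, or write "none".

Conditions: its end is strictly after interview's end (X.end > Wed 06:00) AND its end is no earlier than build's end (X.end >= Sat 18:00).
audit: end Wed 08:00 > Wed 06:00? ✓; end Wed 08:00 >= Sat 18:00? ✗ → no.
compaction: end Wed 02:00 > Wed 06:00? ✗; end Wed 02:00 >= Sat 18:00? ✗ → no.
lunch: end Sun 04:00 > Wed 06:00? ✓; end Sun 04:00 >= Sat 18:00? ✓ → yes.
onboarding: end Fri 02:00 > Wed 06:00? ✓; end Fri 02:00 >= Sat 18:00? ✗ → no.
qa_pass: end Mon 06:00 > Wed 06:00? ✗; end Mon 06:00 >= Sat 18:00? ✗ → no.
reindex: end Mon 02:00 > Wed 06:00? ✗; end Mon 02:00 >= Sat 18:00? ✗ → no.
soundcheck: end Wed 06:00 > Wed 06:00? ✗; end Wed 06:00 >= Sat 18:00? ✗ → no.
sync_call: end Sat 11:00 > Wed 06:00? ✓; end Sat 11:00 >= Sat 18:00? ✗ → no.
triage: end Sun 02:00 > Wed 06:00? ✓; end Sun 02:00 >= Sat 18:00? ✓ → yes.
Result: lunch, triage.

lunch, triage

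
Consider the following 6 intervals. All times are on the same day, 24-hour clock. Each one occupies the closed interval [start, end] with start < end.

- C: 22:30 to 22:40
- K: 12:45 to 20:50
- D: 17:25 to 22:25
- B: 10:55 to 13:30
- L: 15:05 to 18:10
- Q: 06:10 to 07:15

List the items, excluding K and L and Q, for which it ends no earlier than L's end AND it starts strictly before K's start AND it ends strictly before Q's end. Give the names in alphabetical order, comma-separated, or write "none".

Conditions: its end is no earlier than L's end (X.end >= 18:10) AND its start is strictly before K's start (X.start < 12:45) AND its end is strictly before Q's end (X.end < 07:15).
B: end 13:30 >= 18:10? ✗; start 10:55 < 12:45? ✓; end 13:30 < 07:15? ✗ → no.
C: end 22:40 >= 18:10? ✓; start 22:30 < 12:45? ✗; end 22:40 < 07:15? ✗ → no.
D: end 22:25 >= 18:10? ✓; start 17:25 < 12:45? ✗; end 22:25 < 07:15? ✗ → no.
Result: none.

none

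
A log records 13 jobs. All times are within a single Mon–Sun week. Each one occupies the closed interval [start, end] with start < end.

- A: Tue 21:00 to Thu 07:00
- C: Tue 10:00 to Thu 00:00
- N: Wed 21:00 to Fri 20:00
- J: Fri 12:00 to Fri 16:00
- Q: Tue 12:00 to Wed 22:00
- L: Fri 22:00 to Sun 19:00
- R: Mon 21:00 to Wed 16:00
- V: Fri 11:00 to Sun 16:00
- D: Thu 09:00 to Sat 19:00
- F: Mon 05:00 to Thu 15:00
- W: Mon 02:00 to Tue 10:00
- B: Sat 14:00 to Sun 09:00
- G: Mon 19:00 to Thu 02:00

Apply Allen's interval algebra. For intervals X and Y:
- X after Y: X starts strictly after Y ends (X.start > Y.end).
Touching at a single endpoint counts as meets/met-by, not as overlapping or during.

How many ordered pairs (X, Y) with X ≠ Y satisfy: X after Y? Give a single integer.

42

Checking all 156 ordered pairs for relation 'after'; matching pairs in alphabetical order:
(A, W): A after W ✓
(B, A): B after A ✓
(B, C): B after C ✓
(B, F): B after F ✓
(B, G): B after G ✓
(B, J): B after J ✓
(B, N): B after N ✓
(B, Q): B after Q ✓
(B, R): B after R ✓
(B, W): B after W ✓
(D, A): D after A ✓
(D, C): D after C ✓
(D, G): D after G ✓
(D, Q): D after Q ✓
(D, R): D after R ✓
(D, W): D after W ✓
(J, A): J after A ✓
(J, C): J after C ✓
(J, F): J after F ✓
(J, G): J after G ✓
(J, Q): J after Q ✓
(J, R): J after R ✓
(J, W): J after W ✓
(L, A): L after A ✓
... plus 18 further pairs not listed.
Count: 42.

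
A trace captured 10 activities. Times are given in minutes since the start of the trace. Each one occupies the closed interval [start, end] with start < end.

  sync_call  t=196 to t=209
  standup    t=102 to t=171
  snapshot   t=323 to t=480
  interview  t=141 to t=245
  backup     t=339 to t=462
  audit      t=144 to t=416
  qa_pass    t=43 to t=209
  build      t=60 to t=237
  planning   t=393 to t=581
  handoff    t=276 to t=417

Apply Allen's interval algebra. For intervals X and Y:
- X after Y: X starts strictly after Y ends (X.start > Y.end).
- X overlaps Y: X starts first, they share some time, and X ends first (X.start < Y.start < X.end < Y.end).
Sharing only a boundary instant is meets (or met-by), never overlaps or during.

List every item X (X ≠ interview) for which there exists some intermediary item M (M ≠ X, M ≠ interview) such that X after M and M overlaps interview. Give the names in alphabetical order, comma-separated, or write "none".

Target interview = [t=141, t=245].
Intermediaries M with M overlaps interview: build, qa_pass, standup.
Via build — items with X after build: backup, handoff, planning, snapshot.
Via qa_pass — items with X after qa_pass: backup, handoff, planning, snapshot.
Via standup — items with X after standup: backup, handoff, planning, snapshot, sync_call.
Union: backup, handoff, planning, snapshot, sync_call.

backup, handoff, planning, snapshot, sync_call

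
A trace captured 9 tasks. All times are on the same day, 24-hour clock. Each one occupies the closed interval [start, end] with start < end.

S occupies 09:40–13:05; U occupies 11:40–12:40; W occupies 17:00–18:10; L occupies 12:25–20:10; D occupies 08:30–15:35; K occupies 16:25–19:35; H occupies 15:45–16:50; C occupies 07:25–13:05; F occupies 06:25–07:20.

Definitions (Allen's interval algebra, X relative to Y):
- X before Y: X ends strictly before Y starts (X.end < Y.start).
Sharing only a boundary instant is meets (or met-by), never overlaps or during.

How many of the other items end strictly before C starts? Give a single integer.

Target C = [07:25, 13:05].
D [08:30, 15:35] → overlapped-by → no.
F [06:25, 07:20] → before → counts.
H [15:45, 16:50] → after → no.
K [16:25, 19:35] → after → no.
L [12:25, 20:10] → overlapped-by → no.
S [09:40, 13:05] → finishes → no.
U [11:40, 12:40] → during → no.
W [17:00, 18:10] → after → no.
Total: 1.

1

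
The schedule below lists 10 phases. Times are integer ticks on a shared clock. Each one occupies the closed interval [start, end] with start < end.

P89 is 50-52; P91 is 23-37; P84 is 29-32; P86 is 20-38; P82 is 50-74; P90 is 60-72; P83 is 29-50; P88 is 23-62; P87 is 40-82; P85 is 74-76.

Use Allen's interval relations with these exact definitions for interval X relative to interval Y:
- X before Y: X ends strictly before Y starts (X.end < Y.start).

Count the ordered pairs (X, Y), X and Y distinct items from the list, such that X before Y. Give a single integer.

Checking all 90 ordered pairs for relation 'before'; matching pairs in alphabetical order:
(P83, P85): P83 before P85 ✓
(P83, P90): P83 before P90 ✓
(P84, P82): P84 before P82 ✓
(P84, P85): P84 before P85 ✓
(P84, P87): P84 before P87 ✓
(P84, P89): P84 before P89 ✓
(P84, P90): P84 before P90 ✓
(P86, P82): P86 before P82 ✓
(P86, P85): P86 before P85 ✓
(P86, P87): P86 before P87 ✓
(P86, P89): P86 before P89 ✓
(P86, P90): P86 before P90 ✓
(P88, P85): P88 before P85 ✓
(P89, P85): P89 before P85 ✓
(P89, P90): P89 before P90 ✓
(P90, P85): P90 before P85 ✓
(P91, P82): P91 before P82 ✓
(P91, P85): P91 before P85 ✓
(P91, P87): P91 before P87 ✓
(P91, P89): P91 before P89 ✓
(P91, P90): P91 before P90 ✓
Count: 21.

21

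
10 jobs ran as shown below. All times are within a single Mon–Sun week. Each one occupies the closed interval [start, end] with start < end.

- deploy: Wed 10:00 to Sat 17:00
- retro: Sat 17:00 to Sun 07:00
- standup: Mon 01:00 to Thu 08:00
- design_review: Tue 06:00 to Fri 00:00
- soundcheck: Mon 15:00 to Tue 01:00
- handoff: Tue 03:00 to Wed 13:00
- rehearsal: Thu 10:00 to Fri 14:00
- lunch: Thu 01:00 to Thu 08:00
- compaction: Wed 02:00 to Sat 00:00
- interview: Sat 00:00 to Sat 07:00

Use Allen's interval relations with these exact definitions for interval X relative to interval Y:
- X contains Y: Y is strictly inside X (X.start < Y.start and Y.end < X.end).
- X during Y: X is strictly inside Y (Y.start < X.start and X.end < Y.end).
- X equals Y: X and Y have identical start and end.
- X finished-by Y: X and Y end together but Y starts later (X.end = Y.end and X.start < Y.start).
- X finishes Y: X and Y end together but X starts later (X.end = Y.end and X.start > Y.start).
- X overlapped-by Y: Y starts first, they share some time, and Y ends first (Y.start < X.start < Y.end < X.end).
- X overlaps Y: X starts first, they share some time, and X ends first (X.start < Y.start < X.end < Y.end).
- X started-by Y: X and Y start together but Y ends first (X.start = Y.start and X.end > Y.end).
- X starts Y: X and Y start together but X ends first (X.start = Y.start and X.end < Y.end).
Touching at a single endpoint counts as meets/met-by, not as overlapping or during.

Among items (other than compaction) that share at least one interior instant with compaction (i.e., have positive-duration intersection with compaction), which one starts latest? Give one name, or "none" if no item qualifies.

rehearsal

Target compaction = [Wed 02:00, Sat 00:00].
deploy [Wed 10:00, Sat 17:00] → overlapped-by → candidate.
design_review [Tue 06:00, Fri 00:00] → overlaps → candidate.
handoff [Tue 03:00, Wed 13:00] → overlaps → candidate.
interview [Sat 00:00, Sat 07:00] → met-by → excluded.
lunch [Thu 01:00, Thu 08:00] → during → candidate.
rehearsal [Thu 10:00, Fri 14:00] → during → candidate.
retro [Sat 17:00, Sun 07:00] → after → excluded.
soundcheck [Mon 15:00, Tue 01:00] → before → excluded.
standup [Mon 01:00, Thu 08:00] → overlaps → candidate.
Among candidates, latest start is Thu 10:00 → rehearsal.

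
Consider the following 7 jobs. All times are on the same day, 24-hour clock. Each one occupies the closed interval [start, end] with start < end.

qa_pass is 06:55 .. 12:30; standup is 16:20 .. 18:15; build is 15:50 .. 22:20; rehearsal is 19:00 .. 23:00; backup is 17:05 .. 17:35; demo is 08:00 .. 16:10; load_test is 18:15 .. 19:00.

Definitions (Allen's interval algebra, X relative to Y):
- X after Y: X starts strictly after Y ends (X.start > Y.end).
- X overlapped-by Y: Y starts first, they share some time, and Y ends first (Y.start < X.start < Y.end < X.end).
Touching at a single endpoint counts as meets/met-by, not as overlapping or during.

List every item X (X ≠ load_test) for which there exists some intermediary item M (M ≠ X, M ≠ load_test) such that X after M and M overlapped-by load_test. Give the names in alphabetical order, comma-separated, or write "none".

Target load_test = [18:15, 19:00].
Intermediaries M with M overlapped-by load_test: none.
Union: none.

none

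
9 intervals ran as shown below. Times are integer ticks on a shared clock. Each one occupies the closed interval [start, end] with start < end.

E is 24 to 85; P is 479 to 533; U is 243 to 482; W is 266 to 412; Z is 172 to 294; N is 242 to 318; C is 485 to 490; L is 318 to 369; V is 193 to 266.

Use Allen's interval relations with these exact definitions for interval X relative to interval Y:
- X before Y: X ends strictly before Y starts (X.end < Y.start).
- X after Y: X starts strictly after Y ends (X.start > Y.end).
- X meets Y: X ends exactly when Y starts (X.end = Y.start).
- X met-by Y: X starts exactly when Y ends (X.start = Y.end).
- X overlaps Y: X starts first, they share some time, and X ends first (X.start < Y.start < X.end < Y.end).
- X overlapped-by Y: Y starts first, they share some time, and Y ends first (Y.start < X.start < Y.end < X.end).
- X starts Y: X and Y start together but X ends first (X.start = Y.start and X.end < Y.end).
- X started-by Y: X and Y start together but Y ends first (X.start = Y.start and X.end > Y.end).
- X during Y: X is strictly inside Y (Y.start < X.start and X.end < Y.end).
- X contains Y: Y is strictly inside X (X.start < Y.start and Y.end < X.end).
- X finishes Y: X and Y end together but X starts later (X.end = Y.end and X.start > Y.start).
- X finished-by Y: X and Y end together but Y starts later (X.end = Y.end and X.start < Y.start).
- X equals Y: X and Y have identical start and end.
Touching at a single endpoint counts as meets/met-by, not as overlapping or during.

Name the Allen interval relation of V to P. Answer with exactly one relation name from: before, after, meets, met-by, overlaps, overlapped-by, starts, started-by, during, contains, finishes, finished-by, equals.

V = [193, 266]; P = [479, 533].
Compare endpoints: V.start < P.start, V.start < P.end, V.end < P.start, V.end < P.end.
That pattern is 'before'.

before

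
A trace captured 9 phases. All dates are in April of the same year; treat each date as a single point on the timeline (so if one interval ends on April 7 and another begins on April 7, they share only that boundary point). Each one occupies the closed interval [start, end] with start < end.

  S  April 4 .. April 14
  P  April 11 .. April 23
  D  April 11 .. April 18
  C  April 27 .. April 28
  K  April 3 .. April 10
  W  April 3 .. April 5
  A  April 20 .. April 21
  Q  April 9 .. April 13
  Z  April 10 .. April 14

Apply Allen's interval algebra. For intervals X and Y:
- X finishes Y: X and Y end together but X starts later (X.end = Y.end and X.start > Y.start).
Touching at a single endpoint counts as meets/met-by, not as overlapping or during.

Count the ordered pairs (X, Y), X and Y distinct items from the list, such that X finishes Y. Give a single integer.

Checking all 72 ordered pairs for relation 'finishes'; matching pairs in alphabetical order:
(Z, S): Z finishes S ✓
Count: 1.

1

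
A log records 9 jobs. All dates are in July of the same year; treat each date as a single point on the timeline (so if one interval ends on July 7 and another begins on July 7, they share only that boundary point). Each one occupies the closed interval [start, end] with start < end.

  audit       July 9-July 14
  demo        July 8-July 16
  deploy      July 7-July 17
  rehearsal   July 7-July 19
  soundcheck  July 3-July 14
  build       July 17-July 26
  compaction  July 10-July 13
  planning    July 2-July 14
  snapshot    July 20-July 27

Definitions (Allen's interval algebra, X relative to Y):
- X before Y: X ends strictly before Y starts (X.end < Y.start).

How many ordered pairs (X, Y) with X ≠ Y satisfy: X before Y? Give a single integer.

Checking all 72 ordered pairs for relation 'before'; matching pairs in alphabetical order:
(audit, build): audit before build ✓
(audit, snapshot): audit before snapshot ✓
(compaction, build): compaction before build ✓
(compaction, snapshot): compaction before snapshot ✓
(demo, build): demo before build ✓
(demo, snapshot): demo before snapshot ✓
(deploy, snapshot): deploy before snapshot ✓
(planning, build): planning before build ✓
(planning, snapshot): planning before snapshot ✓
(rehearsal, snapshot): rehearsal before snapshot ✓
(soundcheck, build): soundcheck before build ✓
(soundcheck, snapshot): soundcheck before snapshot ✓
Count: 12.

12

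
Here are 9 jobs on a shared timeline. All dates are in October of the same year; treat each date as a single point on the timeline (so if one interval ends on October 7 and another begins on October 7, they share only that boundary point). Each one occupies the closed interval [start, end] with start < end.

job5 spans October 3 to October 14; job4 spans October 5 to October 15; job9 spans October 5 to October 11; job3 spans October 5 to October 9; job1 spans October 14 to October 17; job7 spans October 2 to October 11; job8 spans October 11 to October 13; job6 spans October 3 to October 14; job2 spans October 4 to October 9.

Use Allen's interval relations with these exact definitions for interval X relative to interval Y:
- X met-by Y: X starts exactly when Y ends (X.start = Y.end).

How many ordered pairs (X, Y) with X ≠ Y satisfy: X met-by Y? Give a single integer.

4

Checking all 72 ordered pairs for relation 'met-by'; matching pairs in alphabetical order:
(job1, job5): job1 met-by job5 ✓
(job1, job6): job1 met-by job6 ✓
(job8, job7): job8 met-by job7 ✓
(job8, job9): job8 met-by job9 ✓
Count: 4.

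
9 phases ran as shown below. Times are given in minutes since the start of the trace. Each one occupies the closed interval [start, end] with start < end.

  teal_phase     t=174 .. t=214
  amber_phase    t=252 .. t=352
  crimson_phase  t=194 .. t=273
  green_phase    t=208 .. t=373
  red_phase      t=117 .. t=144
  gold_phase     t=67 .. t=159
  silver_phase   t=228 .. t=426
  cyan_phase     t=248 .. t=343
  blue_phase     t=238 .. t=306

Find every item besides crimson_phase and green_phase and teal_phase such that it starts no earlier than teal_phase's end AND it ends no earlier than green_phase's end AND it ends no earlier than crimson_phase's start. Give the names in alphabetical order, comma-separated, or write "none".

silver_phase

Conditions: its start is no earlier than teal_phase's end (X.start >= t=214) AND its end is no earlier than green_phase's end (X.end >= t=373) AND its end is no earlier than crimson_phase's start (X.end >= t=194).
amber_phase: start t=252 >= t=214? ✓; end t=352 >= t=373? ✗; end t=352 >= t=194? ✓ → no.
blue_phase: start t=238 >= t=214? ✓; end t=306 >= t=373? ✗; end t=306 >= t=194? ✓ → no.
cyan_phase: start t=248 >= t=214? ✓; end t=343 >= t=373? ✗; end t=343 >= t=194? ✓ → no.
gold_phase: start t=67 >= t=214? ✗; end t=159 >= t=373? ✗; end t=159 >= t=194? ✗ → no.
red_phase: start t=117 >= t=214? ✗; end t=144 >= t=373? ✗; end t=144 >= t=194? ✗ → no.
silver_phase: start t=228 >= t=214? ✓; end t=426 >= t=373? ✓; end t=426 >= t=194? ✓ → yes.
Result: silver_phase.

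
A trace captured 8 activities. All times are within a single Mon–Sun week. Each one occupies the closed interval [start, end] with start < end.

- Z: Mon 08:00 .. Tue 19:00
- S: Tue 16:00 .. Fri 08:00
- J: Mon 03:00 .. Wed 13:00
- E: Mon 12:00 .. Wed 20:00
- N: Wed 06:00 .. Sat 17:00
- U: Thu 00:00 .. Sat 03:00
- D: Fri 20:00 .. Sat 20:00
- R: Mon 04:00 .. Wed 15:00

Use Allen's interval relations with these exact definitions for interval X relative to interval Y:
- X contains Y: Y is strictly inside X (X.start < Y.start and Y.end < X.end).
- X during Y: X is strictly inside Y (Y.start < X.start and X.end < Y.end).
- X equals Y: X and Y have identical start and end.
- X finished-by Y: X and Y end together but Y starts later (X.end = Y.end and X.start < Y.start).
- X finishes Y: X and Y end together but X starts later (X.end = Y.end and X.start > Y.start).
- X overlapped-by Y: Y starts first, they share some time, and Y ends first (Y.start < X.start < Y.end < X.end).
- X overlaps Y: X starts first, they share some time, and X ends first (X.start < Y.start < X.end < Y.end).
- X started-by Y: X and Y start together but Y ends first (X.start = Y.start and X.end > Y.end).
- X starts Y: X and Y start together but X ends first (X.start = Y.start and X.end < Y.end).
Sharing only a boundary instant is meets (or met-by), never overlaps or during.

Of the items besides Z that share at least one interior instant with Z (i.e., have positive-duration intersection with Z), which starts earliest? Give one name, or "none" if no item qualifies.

Target Z = [Mon 08:00, Tue 19:00].
D [Fri 20:00, Sat 20:00] → after → excluded.
E [Mon 12:00, Wed 20:00] → overlapped-by → candidate.
J [Mon 03:00, Wed 13:00] → contains → candidate.
N [Wed 06:00, Sat 17:00] → after → excluded.
R [Mon 04:00, Wed 15:00] → contains → candidate.
S [Tue 16:00, Fri 08:00] → overlapped-by → candidate.
U [Thu 00:00, Sat 03:00] → after → excluded.
Among candidates, earliest start is Mon 03:00 → J.

J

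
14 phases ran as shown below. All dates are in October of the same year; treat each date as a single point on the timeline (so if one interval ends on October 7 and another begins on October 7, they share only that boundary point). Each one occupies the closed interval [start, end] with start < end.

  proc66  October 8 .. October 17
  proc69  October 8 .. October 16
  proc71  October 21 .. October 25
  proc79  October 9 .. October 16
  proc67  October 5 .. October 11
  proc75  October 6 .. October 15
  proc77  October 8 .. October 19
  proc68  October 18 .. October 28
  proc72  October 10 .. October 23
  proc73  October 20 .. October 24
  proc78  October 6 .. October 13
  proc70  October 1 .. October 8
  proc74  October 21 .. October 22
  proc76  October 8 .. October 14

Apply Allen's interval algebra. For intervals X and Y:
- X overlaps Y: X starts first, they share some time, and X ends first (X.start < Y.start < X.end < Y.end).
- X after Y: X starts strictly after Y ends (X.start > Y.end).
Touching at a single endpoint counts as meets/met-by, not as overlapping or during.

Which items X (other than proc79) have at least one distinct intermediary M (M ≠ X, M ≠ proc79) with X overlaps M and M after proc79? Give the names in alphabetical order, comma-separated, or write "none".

Target proc79 = [October 9, October 16].
Intermediaries M with M after proc79: proc68, proc71, proc73, proc74.
Via proc68 — items with X overlaps proc68: proc72, proc77.
Via proc71 — items with X overlaps proc71: proc72, proc73.
Via proc73 — items with X overlaps proc73: proc72.
Via proc74 — items with X overlaps proc74: none.
Union: proc72, proc73, proc77.

proc72, proc73, proc77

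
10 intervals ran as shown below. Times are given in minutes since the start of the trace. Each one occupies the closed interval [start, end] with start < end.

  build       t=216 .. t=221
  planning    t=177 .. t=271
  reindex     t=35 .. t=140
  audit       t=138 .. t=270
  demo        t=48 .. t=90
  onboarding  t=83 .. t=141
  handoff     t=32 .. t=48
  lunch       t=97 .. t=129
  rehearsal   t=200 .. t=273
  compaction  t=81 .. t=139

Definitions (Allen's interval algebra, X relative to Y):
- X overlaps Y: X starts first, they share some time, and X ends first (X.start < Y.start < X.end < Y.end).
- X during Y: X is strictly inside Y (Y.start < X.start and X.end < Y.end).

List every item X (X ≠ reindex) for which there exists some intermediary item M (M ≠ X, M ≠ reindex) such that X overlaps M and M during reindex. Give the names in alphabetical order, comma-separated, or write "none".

demo

Target reindex = [t=35, t=140].
Intermediaries M with M during reindex: compaction, demo, lunch.
Via compaction — items with X overlaps compaction: demo.
Via demo — items with X overlaps demo: none.
Via lunch — items with X overlaps lunch: none.
Union: demo.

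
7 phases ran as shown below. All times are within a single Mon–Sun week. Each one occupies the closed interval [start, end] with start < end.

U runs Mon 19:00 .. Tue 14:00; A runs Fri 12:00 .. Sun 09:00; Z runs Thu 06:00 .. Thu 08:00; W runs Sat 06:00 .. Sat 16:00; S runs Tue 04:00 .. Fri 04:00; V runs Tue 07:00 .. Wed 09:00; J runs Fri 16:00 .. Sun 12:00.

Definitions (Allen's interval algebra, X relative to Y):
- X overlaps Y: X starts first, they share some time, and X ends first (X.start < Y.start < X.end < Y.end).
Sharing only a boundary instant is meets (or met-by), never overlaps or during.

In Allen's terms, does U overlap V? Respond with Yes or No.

U = [Mon 19:00, Tue 14:00], V = [Tue 07:00, Wed 09:00].
Actual relation of U to V: overlaps.
Asked whether 'overlaps' holds → Yes.

Yes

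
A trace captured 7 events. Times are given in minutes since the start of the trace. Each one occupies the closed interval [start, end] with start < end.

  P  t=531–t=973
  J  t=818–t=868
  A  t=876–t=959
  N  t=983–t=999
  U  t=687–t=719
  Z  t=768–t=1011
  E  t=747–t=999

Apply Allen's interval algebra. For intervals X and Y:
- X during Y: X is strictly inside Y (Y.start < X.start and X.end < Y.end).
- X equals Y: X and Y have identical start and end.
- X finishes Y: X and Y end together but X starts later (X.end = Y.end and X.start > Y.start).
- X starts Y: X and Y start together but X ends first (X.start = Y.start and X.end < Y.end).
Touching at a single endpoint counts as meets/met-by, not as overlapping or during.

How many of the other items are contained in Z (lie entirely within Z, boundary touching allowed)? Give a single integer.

Target Z = [t=768, t=1011].
A [t=876, t=959] → during → counts.
E [t=747, t=999] → overlaps → no.
J [t=818, t=868] → during → counts.
N [t=983, t=999] → during → counts.
P [t=531, t=973] → overlaps → no.
U [t=687, t=719] → before → no.
Total: 3.

3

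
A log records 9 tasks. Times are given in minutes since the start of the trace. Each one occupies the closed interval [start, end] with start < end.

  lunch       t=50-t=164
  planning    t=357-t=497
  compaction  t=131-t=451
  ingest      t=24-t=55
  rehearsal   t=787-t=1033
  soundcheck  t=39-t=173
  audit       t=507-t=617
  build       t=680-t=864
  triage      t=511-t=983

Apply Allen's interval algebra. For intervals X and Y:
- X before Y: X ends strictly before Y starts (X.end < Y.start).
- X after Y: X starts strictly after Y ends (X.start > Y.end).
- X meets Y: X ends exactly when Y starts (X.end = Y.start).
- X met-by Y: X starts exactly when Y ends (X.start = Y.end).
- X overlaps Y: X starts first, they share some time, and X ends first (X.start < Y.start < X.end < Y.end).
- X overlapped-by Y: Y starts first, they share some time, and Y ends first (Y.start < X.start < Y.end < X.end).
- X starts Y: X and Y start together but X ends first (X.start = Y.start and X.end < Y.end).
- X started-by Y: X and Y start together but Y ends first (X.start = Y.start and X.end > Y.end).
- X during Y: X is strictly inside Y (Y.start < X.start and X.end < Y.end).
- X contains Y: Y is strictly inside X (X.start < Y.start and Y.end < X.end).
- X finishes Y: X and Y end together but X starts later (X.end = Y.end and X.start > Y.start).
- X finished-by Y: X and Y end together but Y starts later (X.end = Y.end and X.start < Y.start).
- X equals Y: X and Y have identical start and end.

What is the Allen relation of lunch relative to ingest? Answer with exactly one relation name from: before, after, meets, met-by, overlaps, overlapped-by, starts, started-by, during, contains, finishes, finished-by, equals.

overlapped-by

lunch = [t=50, t=164]; ingest = [t=24, t=55].
Compare endpoints: lunch.start > ingest.start, lunch.start < ingest.end, lunch.end > ingest.start, lunch.end > ingest.end.
That pattern is 'overlapped-by'.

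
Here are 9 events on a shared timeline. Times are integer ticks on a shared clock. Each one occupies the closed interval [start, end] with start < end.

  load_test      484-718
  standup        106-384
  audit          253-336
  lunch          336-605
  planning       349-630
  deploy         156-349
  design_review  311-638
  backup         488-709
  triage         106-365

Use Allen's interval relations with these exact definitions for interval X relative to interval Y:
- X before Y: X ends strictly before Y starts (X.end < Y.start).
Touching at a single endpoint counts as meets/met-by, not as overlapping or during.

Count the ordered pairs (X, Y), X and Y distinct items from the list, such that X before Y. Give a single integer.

9

Checking all 72 ordered pairs for relation 'before'; matching pairs in alphabetical order:
(audit, backup): audit before backup ✓
(audit, load_test): audit before load_test ✓
(audit, planning): audit before planning ✓
(deploy, backup): deploy before backup ✓
(deploy, load_test): deploy before load_test ✓
(standup, backup): standup before backup ✓
(standup, load_test): standup before load_test ✓
(triage, backup): triage before backup ✓
(triage, load_test): triage before load_test ✓
Count: 9.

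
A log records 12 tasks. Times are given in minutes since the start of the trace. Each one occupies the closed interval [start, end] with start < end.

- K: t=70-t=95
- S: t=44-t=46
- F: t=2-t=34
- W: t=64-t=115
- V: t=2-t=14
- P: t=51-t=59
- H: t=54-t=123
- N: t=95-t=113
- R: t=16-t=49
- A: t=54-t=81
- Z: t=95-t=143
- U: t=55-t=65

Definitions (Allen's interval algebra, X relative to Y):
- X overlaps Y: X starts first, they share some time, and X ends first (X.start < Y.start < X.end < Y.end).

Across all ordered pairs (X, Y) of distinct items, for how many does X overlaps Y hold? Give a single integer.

Checking all 132 ordered pairs for relation 'overlaps'; matching pairs in alphabetical order:
(A, K): A overlaps K ✓
(A, W): A overlaps W ✓
(F, R): F overlaps R ✓
(H, Z): H overlaps Z ✓
(P, A): P overlaps A ✓
(P, H): P overlaps H ✓
(P, U): P overlaps U ✓
(U, W): U overlaps W ✓
(W, Z): W overlaps Z ✓
Count: 9.

9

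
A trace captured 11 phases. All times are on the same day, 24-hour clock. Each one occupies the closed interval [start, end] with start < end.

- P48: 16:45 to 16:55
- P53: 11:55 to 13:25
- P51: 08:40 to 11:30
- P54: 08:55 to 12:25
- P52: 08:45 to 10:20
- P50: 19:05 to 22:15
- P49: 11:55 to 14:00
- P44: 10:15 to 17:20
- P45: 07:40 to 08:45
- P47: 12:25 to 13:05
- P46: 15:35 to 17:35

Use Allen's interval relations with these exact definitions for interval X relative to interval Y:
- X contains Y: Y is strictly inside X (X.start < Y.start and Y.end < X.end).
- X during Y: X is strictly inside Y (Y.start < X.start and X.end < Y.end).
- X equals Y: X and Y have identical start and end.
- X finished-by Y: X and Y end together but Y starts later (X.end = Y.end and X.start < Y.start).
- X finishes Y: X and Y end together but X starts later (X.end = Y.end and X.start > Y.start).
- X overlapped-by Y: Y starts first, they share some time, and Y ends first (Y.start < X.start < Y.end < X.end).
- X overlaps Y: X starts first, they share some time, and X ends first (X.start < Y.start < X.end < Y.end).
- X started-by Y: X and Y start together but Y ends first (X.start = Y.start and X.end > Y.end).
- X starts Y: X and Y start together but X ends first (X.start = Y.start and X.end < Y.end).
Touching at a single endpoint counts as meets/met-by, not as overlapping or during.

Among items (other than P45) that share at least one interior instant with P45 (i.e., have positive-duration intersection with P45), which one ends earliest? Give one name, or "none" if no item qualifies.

Target P45 = [07:40, 08:45].
P44 [10:15, 17:20] → after → excluded.
P46 [15:35, 17:35] → after → excluded.
P47 [12:25, 13:05] → after → excluded.
P48 [16:45, 16:55] → after → excluded.
P49 [11:55, 14:00] → after → excluded.
P50 [19:05, 22:15] → after → excluded.
P51 [08:40, 11:30] → overlapped-by → candidate.
P52 [08:45, 10:20] → met-by → excluded.
P53 [11:55, 13:25] → after → excluded.
P54 [08:55, 12:25] → after → excluded.
Among candidates, earliest end is 11:30 → P51.

P51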